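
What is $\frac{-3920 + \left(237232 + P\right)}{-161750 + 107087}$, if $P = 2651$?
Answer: $- \frac{33709}{7809} \approx -4.3167$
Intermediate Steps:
$\frac{-3920 + \left(237232 + P\right)}{-161750 + 107087} = \frac{-3920 + \left(237232 + 2651\right)}{-161750 + 107087} = \frac{-3920 + 239883}{-54663} = 235963 \left(- \frac{1}{54663}\right) = - \frac{33709}{7809}$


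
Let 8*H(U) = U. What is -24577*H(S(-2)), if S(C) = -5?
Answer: 122885/8 ≈ 15361.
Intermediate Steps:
H(U) = U/8
-24577*H(S(-2)) = -24577*(-5)/8 = -24577*(-5/8) = 122885/8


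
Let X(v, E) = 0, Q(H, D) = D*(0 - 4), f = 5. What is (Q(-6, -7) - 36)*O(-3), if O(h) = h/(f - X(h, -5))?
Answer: 24/5 ≈ 4.8000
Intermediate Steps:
Q(H, D) = -4*D (Q(H, D) = D*(-4) = -4*D)
O(h) = h/5 (O(h) = h/(5 - 1*0) = h/(5 + 0) = h/5)
(Q(-6, -7) - 36)*O(-3) = (-4*(-7) - 36)*((⅕)*(-3)) = (28 - 36)*(-⅗) = -8*(-⅗) = 24/5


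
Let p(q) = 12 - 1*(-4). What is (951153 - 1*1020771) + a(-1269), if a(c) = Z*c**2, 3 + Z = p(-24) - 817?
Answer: -1294799862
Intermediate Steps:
p(q) = 16 (p(q) = 12 + 4 = 16)
Z = -804 (Z = -3 + (16 - 817) = -3 - 801 = -804)
a(c) = -804*c**2
(951153 - 1*1020771) + a(-1269) = (951153 - 1*1020771) - 804*(-1269)**2 = (951153 - 1020771) - 804*1610361 = -69618 - 1294730244 = -1294799862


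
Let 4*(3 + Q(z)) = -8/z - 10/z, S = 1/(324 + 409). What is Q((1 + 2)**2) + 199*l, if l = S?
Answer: -4733/1466 ≈ -3.2285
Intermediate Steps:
S = 1/733 ≈ 0.0013643
Q(z) = -3 - 9/(2*z) (Q(z) = -3 + (-8/z - 10/z)/4 = -3 + (-18/z)/4 = -3 - 9/(2*z))
l = 1/733 ≈ 0.0013643
Q((1 + 2)**2) + 199*l = (-3 - 9/(2*(1 + 2)**2)) + 199*(1/733) = (-3 - 9/(2*(3**2))) + 199/733 = (-3 - 9/2/9) + 199/733 = (-3 - 9/2*1/9) + 199/733 = (-3 - 1/2) + 199/733 = -7/2 + 199/733 = -4733/1466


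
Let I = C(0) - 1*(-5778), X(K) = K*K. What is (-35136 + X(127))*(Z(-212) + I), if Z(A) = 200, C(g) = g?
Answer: -113623846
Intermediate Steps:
X(K) = K²
I = 5778 (I = 0 - 1*(-5778) = 0 + 5778 = 5778)
(-35136 + X(127))*(Z(-212) + I) = (-35136 + 127²)*(200 + 5778) = (-35136 + 16129)*5978 = -19007*5978 = -113623846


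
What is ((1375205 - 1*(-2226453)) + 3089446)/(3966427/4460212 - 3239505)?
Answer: -4263391764864/2064125015519 ≈ -2.0655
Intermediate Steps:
((1375205 - 1*(-2226453)) + 3089446)/(3966427/4460212 - 3239505) = ((1375205 + 2226453) + 3089446)/(3966427*(1/4460212) - 3239505) = (3601658 + 3089446)/(3966427/4460212 - 3239505) = 6691104/(-14448875108633/4460212) = 6691104*(-4460212/14448875108633) = -4263391764864/2064125015519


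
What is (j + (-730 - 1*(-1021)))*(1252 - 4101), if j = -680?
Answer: 1108261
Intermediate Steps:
(j + (-730 - 1*(-1021)))*(1252 - 4101) = (-680 + (-730 - 1*(-1021)))*(1252 - 4101) = (-680 + (-730 + 1021))*(-2849) = (-680 + 291)*(-2849) = -389*(-2849) = 1108261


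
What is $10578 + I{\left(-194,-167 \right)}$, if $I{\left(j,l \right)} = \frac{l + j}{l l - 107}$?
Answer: $\frac{293877635}{27782} \approx 10578.0$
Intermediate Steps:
$I{\left(j,l \right)} = \frac{j + l}{-107 + l^{2}}$ ($I{\left(j,l \right)} = \frac{j + l}{l^{2} - 107} = \frac{j + l}{-107 + l^{2}}$)
$10578 + I{\left(-194,-167 \right)} = 10578 + \frac{-194 - 167}{-107 + \left(-167\right)^{2}} = 10578 + \frac{1}{-107 + 27889} \left(-361\right) = 10578 + \frac{1}{27782} \left(-361\right) = 10578 - \frac{361}{27782} = \frac{293877635}{27782}$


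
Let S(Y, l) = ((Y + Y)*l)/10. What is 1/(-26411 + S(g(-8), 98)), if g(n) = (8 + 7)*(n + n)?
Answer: -1/31115 ≈ -3.2139e-5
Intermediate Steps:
g(n) = 30*n (g(n) = 15*(2*n) = 30*n)
S(Y, l) = Y*l/5 (S(Y, l) = ((2*Y)*l)*(⅒) = (2*Y*l)*(⅒) = Y*l/5)
1/(-26411 + S(g(-8), 98)) = 1/(-26411 + (⅕)*(30*(-8))*98) = 1/(-26411 + (⅕)*(-240)*98) = 1/(-26411 - 4704) = 1/(-31115) = -1/31115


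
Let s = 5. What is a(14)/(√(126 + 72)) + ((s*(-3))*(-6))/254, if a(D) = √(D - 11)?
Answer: 45/127 + √66/66 ≈ 0.47742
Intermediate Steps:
a(D) = √(-11 + D)
a(14)/(√(126 + 72)) + ((s*(-3))*(-6))/254 = √(-11 + 14)/(√(126 + 72)) + ((5*(-3))*(-6))/254 = √3/(√198) - 15*(-6)*(1/254) = √3/((3*√22)) + 90*(1/254) = √3*(√22/66) + 45/127 = √66/66 + 45/127 = 45/127 + √66/66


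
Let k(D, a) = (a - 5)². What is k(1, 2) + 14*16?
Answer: 233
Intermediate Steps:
k(D, a) = (-5 + a)²
k(1, 2) + 14*16 = (-5 + 2)² + 14*16 = (-3)² + 224 = 9 + 224 = 233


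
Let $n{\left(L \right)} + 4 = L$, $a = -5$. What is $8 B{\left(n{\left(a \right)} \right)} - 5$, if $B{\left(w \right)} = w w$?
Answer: $643$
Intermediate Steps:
$n{\left(L \right)} = -4 + L$
$B{\left(w \right)} = w^{2}$
$8 B{\left(n{\left(a \right)} \right)} - 5 = 8 \left(-4 - 5\right)^{2} - 5 = 8 \left(-9\right)^{2} - 5 = 8 \cdot 81 - 5 = 648 - 5 = 643$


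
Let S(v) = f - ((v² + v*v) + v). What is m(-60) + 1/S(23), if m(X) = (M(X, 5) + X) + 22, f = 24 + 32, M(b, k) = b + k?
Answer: -95326/1025 ≈ -93.001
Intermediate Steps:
f = 56
m(X) = 27 + 2*X (m(X) = ((X + 5) + X) + 22 = ((5 + X) + X) + 22 = (5 + 2*X) + 22 = 27 + 2*X)
S(v) = 56 - v - 2*v² (S(v) = 56 - ((v² + v*v) + v) = 56 - ((v² + v²) + v) = 56 - (2*v² + v) = 56 - (v + 2*v²) = 56 + (-v - 2*v²) = 56 - v - 2*v²)
m(-60) + 1/S(23) = (27 + 2*(-60)) + 1/(56 - 1*23 - 2*23²) = (27 - 120) + 1/(56 - 23 - 2*529) = -93 + 1/(56 - 23 - 1058) = -93 + 1/(-1025) = -93 - 1/1025 = -95326/1025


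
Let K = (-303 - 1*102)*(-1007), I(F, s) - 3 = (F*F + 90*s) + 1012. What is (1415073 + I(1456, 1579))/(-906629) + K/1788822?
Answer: -689974664437/180199766782 ≈ -3.8289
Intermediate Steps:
I(F, s) = 1015 + F² + 90*s (I(F, s) = 3 + ((F*F + 90*s) + 1012) = 3 + ((F² + 90*s) + 1012) = 3 + (1012 + F² + 90*s) = 1015 + F² + 90*s)
K = 407835 (K = (-303 - 102)*(-1007) = -405*(-1007) = 407835)
(1415073 + I(1456, 1579))/(-906629) + K/1788822 = (1415073 + (1015 + 1456² + 90*1579))/(-906629) + 407835/1788822 = (1415073 + (1015 + 2119936 + 142110))*(-1/906629) + 407835*(1/1788822) = (1415073 + 2263061)*(-1/906629) + 45315/198758 = 3678134*(-1/906629) + 45315/198758 = -3678134/906629 + 45315/198758 = -689974664437/180199766782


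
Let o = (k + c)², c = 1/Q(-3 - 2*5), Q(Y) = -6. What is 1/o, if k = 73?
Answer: 36/190969 ≈ 0.00018851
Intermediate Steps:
c = -⅙ (c = 1/(-6) = -⅙ ≈ -0.16667)
o = 190969/36 (o = (73 - ⅙)² = (437/6)² = 190969/36 ≈ 5304.7)
1/o = 1/(190969/36) = 36/190969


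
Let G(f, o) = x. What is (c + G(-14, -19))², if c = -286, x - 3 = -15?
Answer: 88804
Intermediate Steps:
x = -12 (x = 3 - 15 = -12)
G(f, o) = -12
(c + G(-14, -19))² = (-286 - 12)² = (-298)² = 88804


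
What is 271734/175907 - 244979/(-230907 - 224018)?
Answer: 166712110903/80024491975 ≈ 2.0833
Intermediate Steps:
271734/175907 - 244979/(-230907 - 224018) = 271734*(1/175907) - 244979/(-454925) = 271734/175907 - 244979*(-1/454925) = 271734/175907 + 244979/454925 = 166712110903/80024491975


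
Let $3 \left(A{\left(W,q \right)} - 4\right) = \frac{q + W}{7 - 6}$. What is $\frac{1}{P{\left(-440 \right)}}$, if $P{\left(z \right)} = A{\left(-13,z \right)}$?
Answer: $- \frac{1}{147} \approx -0.0068027$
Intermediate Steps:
$A{\left(W,q \right)} = 4 + \frac{W}{3} + \frac{q}{3}$ ($A{\left(W,q \right)} = 4 + \frac{\left(q + W\right) \frac{1}{7 - 6}}{3} = 4 + \frac{\left(W + q\right) 1^{-1}}{3} = 4 + \frac{\left(W + q\right) 1}{3} = 4 + \frac{W + q}{3} = 4 + \left(\frac{W}{3} + \frac{q}{3}\right) = 4 + \frac{W}{3} + \frac{q}{3}$)
$P{\left(z \right)} = - \frac{1}{3} + \frac{z}{3}$ ($P{\left(z \right)} = 4 + \frac{1}{3} \left(-13\right) + \frac{z}{3} = 4 - \frac{13}{3} + \frac{z}{3} = - \frac{1}{3} + \frac{z}{3}$)
$\frac{1}{P{\left(-440 \right)}} = \frac{1}{- \frac{1}{3} + \frac{1}{3} \left(-440\right)} = \frac{1}{- \frac{1}{3} - \frac{440}{3}} = \frac{1}{-147} = - \frac{1}{147}$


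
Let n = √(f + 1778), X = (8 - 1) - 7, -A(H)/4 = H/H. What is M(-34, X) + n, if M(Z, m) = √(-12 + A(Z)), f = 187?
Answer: √1965 + 4*I ≈ 44.328 + 4.0*I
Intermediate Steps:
A(H) = -4 (A(H) = -4*H/H = -4*1 = -4)
X = 0 (X = 7 - 7 = 0)
M(Z, m) = 4*I (M(Z, m) = √(-12 - 4) = √(-16) = 4*I)
n = √1965 (n = √(187 + 1778) = √1965 ≈ 44.328)
M(-34, X) + n = 4*I + √1965 = √1965 + 4*I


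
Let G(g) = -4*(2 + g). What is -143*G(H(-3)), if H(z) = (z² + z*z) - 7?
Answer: 7436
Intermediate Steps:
H(z) = -7 + 2*z² (H(z) = (z² + z²) - 7 = 2*z² - 7 = -7 + 2*z²)
G(g) = -8 - 4*g
-143*G(H(-3)) = -143*(-8 - 4*(-7 + 2*(-3)²)) = -143*(-8 - 4*(-7 + 2*9)) = -143*(-8 - 4*(-7 + 18)) = -143*(-8 - 4*11) = -143*(-8 - 44) = -143*(-52) = 7436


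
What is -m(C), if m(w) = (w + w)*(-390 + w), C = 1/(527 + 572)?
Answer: 857218/1207801 ≈ 0.70973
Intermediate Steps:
C = 1/1099 ≈ 0.00090992
m(w) = 2*w*(-390 + w) (m(w) = (2*w)*(-390 + w) = 2*w*(-390 + w))
-m(C) = -2*(-390 + 1/1099)/1099 = -2*(-428609)/(1099*1099) = -1*(-857218/1207801) = 857218/1207801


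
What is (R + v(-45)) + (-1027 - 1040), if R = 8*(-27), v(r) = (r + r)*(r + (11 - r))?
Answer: -3273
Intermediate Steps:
v(r) = 22*r (v(r) = (2*r)*11 = 22*r)
R = -216
(R + v(-45)) + (-1027 - 1040) = (-216 + 22*(-45)) + (-1027 - 1040) = (-216 - 990) - 2067 = -1206 - 2067 = -3273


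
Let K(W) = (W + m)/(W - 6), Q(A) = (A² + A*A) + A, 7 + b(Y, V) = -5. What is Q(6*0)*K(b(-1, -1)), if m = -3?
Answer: 0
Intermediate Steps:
b(Y, V) = -12 (b(Y, V) = -7 - 5 = -12)
Q(A) = A + 2*A² (Q(A) = (A² + A²) + A = 2*A² + A = A + 2*A²)
K(W) = (-3 + W)/(-6 + W) (K(W) = (W - 3)/(W - 6) = (-3 + W)/(-6 + W))
Q(6*0)*K(b(-1, -1)) = ((6*0)*(1 + 2*(6*0)))*((-3 - 12)/(-6 - 12)) = (0*(1 + 2*0))*(-15/(-18)) = (0*(1 + 0))*(-1/18*(-15)) = (0*1)*(⅚) = 0*(⅚) = 0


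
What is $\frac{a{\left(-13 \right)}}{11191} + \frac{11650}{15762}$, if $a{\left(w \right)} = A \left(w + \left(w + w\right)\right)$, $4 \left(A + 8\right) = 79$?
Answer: $\frac{246304427}{352785084} \approx 0.69817$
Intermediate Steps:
$A = \frac{47}{4}$ ($A = -8 + \frac{1}{4} \cdot 79 = -8 + \frac{79}{4} = \frac{47}{4} \approx 11.75$)
$a{\left(w \right)} = \frac{141 w}{4}$ ($a{\left(w \right)} = \frac{47 \left(w + \left(w + w\right)\right)}{4} = \frac{47 \left(w + 2 w\right)}{4} = \frac{47 \cdot 3 w}{4} = \frac{141 w}{4}$)
$\frac{a{\left(-13 \right)}}{11191} + \frac{11650}{15762} = \frac{\frac{141}{4} \left(-13\right)}{11191} + \frac{11650}{15762} = \left(- \frac{1833}{4}\right) \frac{1}{11191} + 11650 \cdot \frac{1}{15762} = - \frac{1833}{44764} + \frac{5825}{7881} = \frac{246304427}{352785084}$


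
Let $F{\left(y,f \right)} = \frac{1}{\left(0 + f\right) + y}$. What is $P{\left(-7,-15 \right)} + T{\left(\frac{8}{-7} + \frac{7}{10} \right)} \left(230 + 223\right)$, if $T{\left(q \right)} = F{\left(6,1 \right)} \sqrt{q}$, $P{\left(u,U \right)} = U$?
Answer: $-15 + \frac{453 i \sqrt{2170}}{490} \approx -15.0 + 43.066 i$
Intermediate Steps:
$F{\left(y,f \right)} = \frac{1}{f + y}$
$T{\left(q \right)} = \frac{\sqrt{q}}{7}$ ($T{\left(q \right)} = \frac{\sqrt{q}}{1 + 6} = \frac{\sqrt{q}}{7}$)
$P{\left(-7,-15 \right)} + T{\left(\frac{8}{-7} + \frac{7}{10} \right)} \left(230 + 223\right) = -15 + \frac{\sqrt{\frac{8}{-7} + \frac{7}{10}}}{7} \left(230 + 223\right) = -15 + \frac{\sqrt{8 \left(- \frac{1}{7}\right) + 7 \cdot \frac{1}{10}}}{7} \cdot 453 = -15 + \frac{\sqrt{- \frac{8}{7} + \frac{7}{10}}}{7} \cdot 453 = -15 + \frac{\sqrt{- \frac{31}{70}}}{7} \cdot 453 = -15 + \frac{\frac{1}{70} i \sqrt{2170}}{7} \cdot 453 = -15 + \frac{i \sqrt{2170}}{490} \cdot 453 = -15 + \frac{453 i \sqrt{2170}}{490}$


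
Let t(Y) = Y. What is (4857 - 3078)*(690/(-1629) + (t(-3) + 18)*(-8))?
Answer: -38776270/181 ≈ -2.1423e+5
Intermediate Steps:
(4857 - 3078)*(690/(-1629) + (t(-3) + 18)*(-8)) = (4857 - 3078)*(690/(-1629) + (-3 + 18)*(-8)) = 1779*(690*(-1/1629) + 15*(-8)) = 1779*(-230/543 - 120) = 1779*(-65390/543) = -38776270/181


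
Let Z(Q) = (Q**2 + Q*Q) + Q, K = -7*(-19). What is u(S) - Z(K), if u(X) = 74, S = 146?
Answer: -35437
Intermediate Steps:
K = 133
Z(Q) = Q + 2*Q**2 (Z(Q) = (Q**2 + Q**2) + Q = 2*Q**2 + Q = Q + 2*Q**2)
u(S) - Z(K) = 74 - 133*(1 + 2*133) = 74 - 133*(1 + 266) = 74 - 133*267 = 74 - 1*35511 = 74 - 35511 = -35437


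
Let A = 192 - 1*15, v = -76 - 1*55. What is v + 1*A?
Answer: 46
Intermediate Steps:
v = -131 (v = -76 - 55 = -131)
A = 177 (A = 192 - 15 = 177)
v + 1*A = -131 + 1*177 = -131 + 177 = 46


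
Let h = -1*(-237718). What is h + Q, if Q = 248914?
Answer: 486632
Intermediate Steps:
h = 237718
h + Q = 237718 + 248914 = 486632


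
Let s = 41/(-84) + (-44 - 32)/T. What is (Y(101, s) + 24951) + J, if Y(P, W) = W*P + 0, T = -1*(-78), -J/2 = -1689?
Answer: 30773971/1092 ≈ 28181.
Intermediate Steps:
J = 3378 (J = -2*(-1689) = 3378)
T = 78
s = -1597/1092 (s = 41/(-84) + (-44 - 32)/78 = 41*(-1/84) - 76*1/78 = -41/84 - 38/39 = -1597/1092 ≈ -1.4625)
Y(P, W) = P*W (Y(P, W) = P*W + 0 = P*W)
(Y(101, s) + 24951) + J = (101*(-1597/1092) + 24951) + 3378 = (-161297/1092 + 24951) + 3378 = 27085195/1092 + 3378 = 30773971/1092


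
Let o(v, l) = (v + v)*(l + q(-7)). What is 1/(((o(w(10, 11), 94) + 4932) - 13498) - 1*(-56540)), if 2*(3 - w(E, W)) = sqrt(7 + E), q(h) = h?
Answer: 48496/2351733343 + 87*sqrt(17)/2351733343 ≈ 2.0774e-5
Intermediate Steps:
w(E, W) = 3 - sqrt(7 + E)/2
o(v, l) = 2*v*(-7 + l) (o(v, l) = (v + v)*(l - 7) = (2*v)*(-7 + l) = 2*v*(-7 + l))
1/(((o(w(10, 11), 94) + 4932) - 13498) - 1*(-56540)) = 1/(((2*(3 - sqrt(7 + 10)/2)*(-7 + 94) + 4932) - 13498) - 1*(-56540)) = 1/(((2*(3 - sqrt(17)/2)*87 + 4932) - 13498) + 56540) = 1/((((522 - 87*sqrt(17)) + 4932) - 13498) + 56540) = 1/(((5454 - 87*sqrt(17)) - 13498) + 56540) = 1/((-8044 - 87*sqrt(17)) + 56540) = 1/(48496 - 87*sqrt(17))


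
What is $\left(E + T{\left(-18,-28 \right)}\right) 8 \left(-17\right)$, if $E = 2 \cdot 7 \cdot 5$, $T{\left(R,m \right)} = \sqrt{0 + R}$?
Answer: $-9520 - 408 i \sqrt{2} \approx -9520.0 - 577.0 i$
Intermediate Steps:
$T{\left(R,m \right)} = \sqrt{R}$
$E = 70$ ($E = 14 \cdot 5 = 70$)
$\left(E + T{\left(-18,-28 \right)}\right) 8 \left(-17\right) = \left(70 + \sqrt{-18}\right) 8 \left(-17\right) = \left(70 + 3 i \sqrt{2}\right) \left(-136\right) = -9520 - 408 i \sqrt{2}$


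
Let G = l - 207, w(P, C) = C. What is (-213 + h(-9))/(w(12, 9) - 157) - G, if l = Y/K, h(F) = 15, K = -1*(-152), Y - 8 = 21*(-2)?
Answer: 586475/2812 ≈ 208.56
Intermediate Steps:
Y = -34 (Y = 8 + 21*(-2) = 8 - 42 = -34)
K = 152
l = -17/76 (l = -34/152 = -34*1/152 = -17/76 ≈ -0.22368)
G = -15749/76 (G = -17/76 - 207 = -15749/76 ≈ -207.22)
(-213 + h(-9))/(w(12, 9) - 157) - G = (-213 + 15)/(9 - 157) - 1*(-15749/76) = -198/(-148) + 15749/76 = -198*(-1/148) + 15749/76 = 99/74 + 15749/76 = 586475/2812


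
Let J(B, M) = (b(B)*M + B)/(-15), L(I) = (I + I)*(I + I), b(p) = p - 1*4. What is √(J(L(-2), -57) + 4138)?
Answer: √941070/15 ≈ 64.672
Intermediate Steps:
b(p) = -4 + p (b(p) = p - 4 = -4 + p)
L(I) = 4*I² (L(I) = (2*I)*(2*I) = 4*I²)
J(B, M) = -B/15 - M*(-4 + B)/15 (J(B, M) = ((-4 + B)*M + B)/(-15) = (M*(-4 + B) + B)*(-1/15) = (B + M*(-4 + B))*(-1/15) = -B/15 - M*(-4 + B)/15)
√(J(L(-2), -57) + 4138) = √((-4*(-2)²/15 - 1/15*(-57)*(-4 + 4*(-2)²)) + 4138) = √((-4*4/15 - 1/15*(-57)*(-4 + 4*4)) + 4138) = √((-1/15*16 - 1/15*(-57)*(-4 + 16)) + 4138) = √((-16/15 - 1/15*(-57)*12) + 4138) = √((-16/15 + 228/5) + 4138) = √(668/15 + 4138) = √(62738/15) = √941070/15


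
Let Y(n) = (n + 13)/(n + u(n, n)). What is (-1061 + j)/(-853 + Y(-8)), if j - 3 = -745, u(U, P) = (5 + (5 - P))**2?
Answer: 569748/269543 ≈ 2.1138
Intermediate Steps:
u(U, P) = (10 - P)**2
j = -742 (j = 3 - 745 = -742)
Y(n) = (13 + n)/(n + (-10 + n)**2) (Y(n) = (n + 13)/(n + (-10 + n)**2) = (13 + n)/(n + (-10 + n)**2))
(-1061 + j)/(-853 + Y(-8)) = (-1061 - 742)/(-853 + (13 - 8)/(-8 + (-10 - 8)**2)) = -1803/(-853 + 5/(-8 + (-18)**2)) = -1803/(-853 + 5/(-8 + 324)) = -1803/(-853 + 5/316) = -1803/(-269543/316) = -1803*(-316/269543) = 569748/269543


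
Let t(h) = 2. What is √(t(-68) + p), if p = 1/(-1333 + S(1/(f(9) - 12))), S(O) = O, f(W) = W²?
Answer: √4228205702/45988 ≈ 1.4139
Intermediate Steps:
p = -69/91976 (p = 1/(-1333 + 1/(9² - 12)) = 1/(-1333 + 1/(81 - 12)) = 1/(-1333 + 1/69) = 1/(-91976/69) = -69/91976 ≈ -0.00075020)
√(t(-68) + p) = √(2 - 69/91976) = √(183883/91976) = √4228205702/45988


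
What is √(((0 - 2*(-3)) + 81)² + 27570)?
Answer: √35139 ≈ 187.45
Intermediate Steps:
√(((0 - 2*(-3)) + 81)² + 27570) = √(((0 + 6) + 81)² + 27570) = √((6 + 81)² + 27570) = √(87² + 27570) = √(7569 + 27570) = √35139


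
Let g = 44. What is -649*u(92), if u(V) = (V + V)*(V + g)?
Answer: -16240576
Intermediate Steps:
u(V) = 2*V*(44 + V) (u(V) = (V + V)*(V + 44) = (2*V)*(44 + V) = 2*V*(44 + V))
-649*u(92) = -1298*92*(44 + 92) = -1298*92*136 = -649*25024 = -16240576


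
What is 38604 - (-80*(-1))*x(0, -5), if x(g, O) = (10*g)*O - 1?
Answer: 38684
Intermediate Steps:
x(g, O) = -1 + 10*O*g (x(g, O) = 10*O*g - 1 = -1 + 10*O*g)
38604 - (-80*(-1))*x(0, -5) = 38604 - (-80*(-1))*(-1 + 10*(-5)*0) = 38604 - 80*(-1 + 0) = 38604 - 80*(-1) = 38604 - 1*(-80) = 38604 + 80 = 38684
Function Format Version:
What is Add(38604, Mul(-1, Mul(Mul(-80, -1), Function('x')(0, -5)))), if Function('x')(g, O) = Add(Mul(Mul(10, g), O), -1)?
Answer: 38684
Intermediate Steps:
Function('x')(g, O) = Add(-1, Mul(10, O, g)) (Function('x')(g, O) = Add(Mul(10, O, g), -1) = Add(-1, Mul(10, O, g)))
Add(38604, Mul(-1, Mul(Mul(-80, -1), Function('x')(0, -5)))) = Add(38604, Mul(-1, Mul(Mul(-80, -1), Add(-1, Mul(10, -5, 0))))) = Add(38604, Mul(-1, Mul(80, Add(-1, 0)))) = Add(38604, Mul(-1, Mul(80, -1))) = Add(38604, Mul(-1, -80)) = Add(38604, 80) = 38684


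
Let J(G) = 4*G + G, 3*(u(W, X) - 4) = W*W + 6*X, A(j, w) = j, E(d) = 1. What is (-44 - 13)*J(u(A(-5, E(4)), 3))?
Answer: -5225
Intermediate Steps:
u(W, X) = 4 + 2*X + W**2/3 (u(W, X) = 4 + (W*W + 6*X)/3 = 4 + (W**2 + 6*X)/3 = 4 + (2*X + W**2/3) = 4 + 2*X + W**2/3)
J(G) = 5*G
(-44 - 13)*J(u(A(-5, E(4)), 3)) = (-44 - 13)*(5*(4 + 2*3 + (1/3)*(-5)**2)) = -285*(4 + 6 + (1/3)*25) = -285*(4 + 6 + 25/3) = -285*55/3 = -57*275/3 = -5225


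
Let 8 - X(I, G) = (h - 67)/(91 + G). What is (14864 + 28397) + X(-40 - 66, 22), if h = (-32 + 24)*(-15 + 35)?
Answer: 4889624/113 ≈ 43271.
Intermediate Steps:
h = -160 (h = -8*20 = -160)
X(I, G) = 8 + 227/(91 + G) (X(I, G) = 8 - (-160 - 67)/(91 + G) = 8 - (-227)/(91 + G) = 8 + 227/(91 + G))
(14864 + 28397) + X(-40 - 66, 22) = (14864 + 28397) + (955 + 8*22)/(91 + 22) = 43261 + (955 + 176)/113 = 43261 + (1/113)*1131 = 43261 + 1131/113 = 4889624/113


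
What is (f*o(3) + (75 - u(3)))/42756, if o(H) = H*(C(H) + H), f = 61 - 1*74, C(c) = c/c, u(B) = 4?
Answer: -85/42756 ≈ -0.0019880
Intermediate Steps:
C(c) = 1
f = -13 (f = 61 - 74 = -13)
o(H) = H*(1 + H)
(f*o(3) + (75 - u(3)))/42756 = (-39*(1 + 3) + (75 - 1*4))/42756 = (-39*4 + (75 - 4))*(1/42756) = (-13*12 + 71)*(1/42756) = (-156 + 71)*(1/42756) = -85*1/42756 = -85/42756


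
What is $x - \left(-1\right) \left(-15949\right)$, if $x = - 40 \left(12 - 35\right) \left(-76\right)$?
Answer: $-85869$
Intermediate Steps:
$x = -69920$ ($x = - 40 \left(12 - 35\right) \left(-76\right) = \left(-40\right) \left(-23\right) \left(-76\right) = 920 \left(-76\right) = -69920$)
$x - \left(-1\right) \left(-15949\right) = -69920 - \left(-1\right) \left(-15949\right) = -69920 - 15949 = -85869$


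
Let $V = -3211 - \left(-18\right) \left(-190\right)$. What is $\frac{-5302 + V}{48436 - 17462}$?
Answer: $- \frac{11933}{30974} \approx -0.38526$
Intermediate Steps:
$V = -6631$ ($V = -3211 - 3420 = -6631$)
$\frac{-5302 + V}{48436 - 17462} = \frac{-5302 - 6631}{48436 - 17462} = - \frac{11933}{30974}$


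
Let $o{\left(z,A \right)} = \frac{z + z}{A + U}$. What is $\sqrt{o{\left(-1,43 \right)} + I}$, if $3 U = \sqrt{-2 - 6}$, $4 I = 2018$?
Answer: $\frac{\sqrt{2} \sqrt{\frac{130149 + 2018 i \sqrt{2}}{129 + 2 i \sqrt{2}}}}{2} \approx 22.46 + 2.2692 \cdot 10^{-5} i$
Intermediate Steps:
$I = \frac{1009}{2}$ ($I = \frac{1}{4} \cdot 2018 = \frac{1009}{2} \approx 504.5$)
$U = \frac{2 i \sqrt{2}}{3}$ ($U = \frac{\sqrt{-2 - 6}}{3} = \frac{\sqrt{-8}}{3} = \frac{2 i \sqrt{2}}{3} \approx 0.94281 i$)
$o{\left(z,A \right)} = \frac{2 z}{A + \frac{2 i \sqrt{2}}{3}}$ ($o{\left(z,A \right)} = \frac{z + z}{A + \frac{2 i \sqrt{2}}{3}} = \frac{2 z}{A + \frac{2 i \sqrt{2}}{3}}$)
$\sqrt{o{\left(-1,43 \right)} + I} = \sqrt{6 \left(-1\right) \frac{1}{3 \cdot 43 + 2 i \sqrt{2}} + \frac{1009}{2}} = \sqrt{6 \left(-1\right) \frac{1}{129 + 2 i \sqrt{2}} + \frac{1009}{2}} = \sqrt{- \frac{6}{129 + 2 i \sqrt{2}} + \frac{1009}{2}} = \sqrt{\frac{1009}{2} - \frac{6}{129 + 2 i \sqrt{2}}}$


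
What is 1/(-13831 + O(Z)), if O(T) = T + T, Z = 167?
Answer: -1/13497 ≈ -7.4091e-5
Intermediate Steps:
O(T) = 2*T
1/(-13831 + O(Z)) = 1/(-13831 + 2*167) = 1/(-13831 + 334) = 1/(-13497) = -1/13497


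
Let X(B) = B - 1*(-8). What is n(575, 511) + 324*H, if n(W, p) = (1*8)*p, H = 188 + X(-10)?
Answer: 64352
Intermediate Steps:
X(B) = 8 + B (X(B) = B + 8 = 8 + B)
H = 186 (H = 188 + (8 - 10) = 188 - 2 = 186)
n(W, p) = 8*p
n(575, 511) + 324*H = 8*511 + 324*186 = 4088 + 60264 = 64352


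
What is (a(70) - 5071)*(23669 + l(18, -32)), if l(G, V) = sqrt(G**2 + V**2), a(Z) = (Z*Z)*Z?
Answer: 7998441501 + 675858*sqrt(337) ≈ 8.0109e+9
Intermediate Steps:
a(Z) = Z**3 (a(Z) = Z**2*Z = Z**3)
(a(70) - 5071)*(23669 + l(18, -32)) = (70**3 - 5071)*(23669 + sqrt(18**2 + (-32)**2)) = (343000 - 5071)*(23669 + sqrt(324 + 1024)) = 337929*(23669 + sqrt(1348)) = 337929*(23669 + 2*sqrt(337)) = 7998441501 + 675858*sqrt(337)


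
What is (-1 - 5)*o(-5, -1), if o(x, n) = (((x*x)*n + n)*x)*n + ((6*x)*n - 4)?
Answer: 624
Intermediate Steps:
o(x, n) = -4 + 6*n*x + n*x*(n + n*x**2) (o(x, n) = ((x**2*n + n)*x)*n + (6*n*x - 4) = ((n*x**2 + n)*x)*n + (-4 + 6*n*x) = ((n + n*x**2)*x)*n + (-4 + 6*n*x) = (x*(n + n*x**2))*n + (-4 + 6*n*x) = n*x*(n + n*x**2) + (-4 + 6*n*x) = -4 + 6*n*x + n*x*(n + n*x**2))
(-1 - 5)*o(-5, -1) = (-1 - 5)*(-4 - 5*(-1)**2 + (-1)**2*(-5)**3 + 6*(-1)*(-5)) = -6*(-4 - 5*1 + 1*(-125) + 30) = -6*(-4 - 5 - 125 + 30) = -6*(-104) = 624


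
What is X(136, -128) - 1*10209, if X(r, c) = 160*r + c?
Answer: 11423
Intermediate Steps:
X(r, c) = c + 160*r
X(136, -128) - 1*10209 = (-128 + 160*136) - 1*10209 = (-128 + 21760) - 10209 = 21632 - 10209 = 11423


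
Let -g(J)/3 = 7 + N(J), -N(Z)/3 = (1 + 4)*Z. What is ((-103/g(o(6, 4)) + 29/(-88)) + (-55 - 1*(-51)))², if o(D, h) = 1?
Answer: 323761/4356 ≈ 74.325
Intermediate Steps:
N(Z) = -15*Z (N(Z) = -3*(1 + 4)*Z = -15*Z)
g(J) = -21 + 45*J (g(J) = -3*(7 - 15*J) = -21 + 45*J)
((-103/g(o(6, 4)) + 29/(-88)) + (-55 - 1*(-51)))² = ((-103/(-21 + 45*1) + 29/(-88)) + (-55 - 1*(-51)))² = ((-103/(-21 + 45) + 29*(-1/88)) + (-55 + 51))² = ((-103/24 - 29/88) - 4)² = (-305/66 - 4)² = (-569/66)² = 323761/4356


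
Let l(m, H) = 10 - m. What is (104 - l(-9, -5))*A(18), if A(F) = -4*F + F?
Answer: -4590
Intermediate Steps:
A(F) = -3*F
(104 - l(-9, -5))*A(18) = (104 - (10 - 1*(-9)))*(-3*18) = (104 - (10 + 9))*(-54) = (104 - 1*19)*(-54) = (104 - 19)*(-54) = 85*(-54) = -4590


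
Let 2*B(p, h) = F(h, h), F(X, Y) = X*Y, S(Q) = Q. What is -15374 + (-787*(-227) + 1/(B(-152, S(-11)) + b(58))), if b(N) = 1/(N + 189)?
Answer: 4880126969/29889 ≈ 1.6328e+5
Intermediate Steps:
b(N) = 1/(189 + N)
B(p, h) = h²/2 (B(p, h) = (h*h)/2 = h²/2)
-15374 + (-787*(-227) + 1/(B(-152, S(-11)) + b(58))) = -15374 + (-787*(-227) + 1/((½)*(-11)² + 1/(189 + 58))) = -15374 + (178649 + 1/((½)*121 + 1/247)) = -15374 + (178649 + 1/(121/2 + 1/247)) = -15374 + (178649 + 1/(29889/494)) = -15374 + (178649 + 494/29889) = -15374 + 5339640455/29889 = 4880126969/29889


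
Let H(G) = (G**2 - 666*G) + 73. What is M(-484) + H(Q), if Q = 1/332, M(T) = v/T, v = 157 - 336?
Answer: 951786685/13337104 ≈ 71.364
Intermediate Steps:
v = -179
M(T) = -179/T
Q = 1/332 ≈ 0.0030120
H(G) = 73 + G**2 - 666*G
M(-484) + H(Q) = -179/(-484) + (73 + (1/332)**2 - 666*1/332) = -179*(-1/484) + (73 + 1/110224 - 333/166) = 179/484 + 7825241/110224 = 951786685/13337104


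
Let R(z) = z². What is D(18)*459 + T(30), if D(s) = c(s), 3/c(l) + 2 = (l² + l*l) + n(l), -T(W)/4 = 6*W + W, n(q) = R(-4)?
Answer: -554703/662 ≈ -837.92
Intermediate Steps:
n(q) = 16 (n(q) = (-4)² = 16)
T(W) = -28*W (T(W) = -4*(6*W + W) = -28*W)
c(l) = 3/(14 + 2*l²) (c(l) = 3/(-2 + ((l² + l*l) + 16)) = 3/(-2 + ((l² + l²) + 16)) = 3/(-2 + (2*l² + 16)) = 3/(-2 + (16 + 2*l²)) = 3/(14 + 2*l²))
D(s) = 3/(2*(7 + s²))
D(18)*459 + T(30) = (3/(2*(7 + 18²)))*459 - 28*30 = (3/(2*(7 + 324)))*459 - 840 = ((3/2)/331)*459 - 840 = ((3/2)*(1/331))*459 - 840 = (3/662)*459 - 840 = 1377/662 - 840 = -554703/662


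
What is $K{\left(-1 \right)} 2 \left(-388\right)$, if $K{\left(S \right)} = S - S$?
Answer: $0$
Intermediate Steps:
$K{\left(S \right)} = 0$
$K{\left(-1 \right)} 2 \left(-388\right) = 0 \cdot 2 \left(-388\right) = 0 \left(-388\right) = 0$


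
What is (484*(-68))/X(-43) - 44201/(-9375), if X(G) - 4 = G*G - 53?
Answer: -381647/28125 ≈ -13.570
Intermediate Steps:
X(G) = -49 + G**2 (X(G) = 4 + (G*G - 53) = 4 + (G**2 - 53) = 4 + (-53 + G**2) = -49 + G**2)
(484*(-68))/X(-43) - 44201/(-9375) = (484*(-68))/(-49 + (-43)**2) - 44201/(-9375) = -32912/(-49 + 1849) - 44201*(-1/9375) = -32912/1800 + 44201/9375 = -32912*1/1800 + 44201/9375 = -4114/225 + 44201/9375 = -381647/28125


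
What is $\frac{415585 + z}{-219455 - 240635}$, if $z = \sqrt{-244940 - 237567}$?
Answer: $- \frac{83117}{92018} - \frac{i \sqrt{482507}}{460090} \approx -0.90327 - 0.0015098 i$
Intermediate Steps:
$z = i \sqrt{482507}$ ($z = \sqrt{-482507} = i \sqrt{482507} \approx 694.63 i$)
$\frac{415585 + z}{-219455 - 240635} = \frac{415585 + i \sqrt{482507}}{-219455 - 240635} = \frac{415585 + i \sqrt{482507}}{-460090} = \left(415585 + i \sqrt{482507}\right) \left(- \frac{1}{460090}\right) = - \frac{83117}{92018} - \frac{i \sqrt{482507}}{460090}$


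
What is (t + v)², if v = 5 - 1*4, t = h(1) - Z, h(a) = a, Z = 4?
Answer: 4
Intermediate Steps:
t = -3 (t = 1 - 1*4 = 1 - 4 = -3)
v = 1 (v = 5 - 4 = 1)
(t + v)² = (-3 + 1)² = (-2)² = 4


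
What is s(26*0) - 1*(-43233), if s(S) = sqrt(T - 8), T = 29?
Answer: 43233 + sqrt(21) ≈ 43238.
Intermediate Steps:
s(S) = sqrt(21) (s(S) = sqrt(29 - 8) = sqrt(21))
s(26*0) - 1*(-43233) = sqrt(21) - 1*(-43233) = sqrt(21) + 43233 = 43233 + sqrt(21)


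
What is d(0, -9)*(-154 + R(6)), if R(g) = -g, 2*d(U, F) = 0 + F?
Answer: 720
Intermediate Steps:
d(U, F) = F/2 (d(U, F) = (0 + F)/2 = F/2)
d(0, -9)*(-154 + R(6)) = ((½)*(-9))*(-154 - 1*6) = -9*(-154 - 6)/2 = -9/2*(-160) = 720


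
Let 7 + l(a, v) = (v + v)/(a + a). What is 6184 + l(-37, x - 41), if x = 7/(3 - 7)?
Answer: 914367/148 ≈ 6178.2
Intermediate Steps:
x = -7/4 (x = 7/(-4) = -¼*7 = -7/4 ≈ -1.7500)
l(a, v) = -7 + v/a (l(a, v) = -7 + (v + v)/(a + a) = -7 + (2*v)/((2*a)) = -7 + (2*v)*(1/(2*a)) = -7 + v/a)
6184 + l(-37, x - 41) = 6184 + (-7 + (-7/4 - 41)/(-37)) = 6184 + (-7 - 171/4*(-1/37)) = 6184 + (-7 + 171/148) = 6184 - 865/148 = 914367/148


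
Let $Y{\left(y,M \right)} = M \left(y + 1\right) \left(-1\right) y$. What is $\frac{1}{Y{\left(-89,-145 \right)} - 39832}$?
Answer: $\frac{1}{1095808} \approx 9.1257 \cdot 10^{-7}$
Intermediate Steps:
$Y{\left(y,M \right)} = M y \left(-1 - y\right)$ ($Y{\left(y,M \right)} = M \left(1 + y\right) \left(-1\right) y = M \left(-1 - y\right) y = M y \left(-1 - y\right)$)
$\frac{1}{Y{\left(-89,-145 \right)} - 39832} = \frac{1}{\left(-1\right) \left(-145\right) \left(-89\right) \left(1 - 89\right) - 39832} = \frac{1}{\left(-1\right) \left(-145\right) \left(-89\right) \left(-88\right) - 39832} = \frac{1}{1135640 - 39832} = \frac{1}{1095808}$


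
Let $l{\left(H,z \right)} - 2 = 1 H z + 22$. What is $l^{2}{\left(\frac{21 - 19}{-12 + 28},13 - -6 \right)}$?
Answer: $\frac{44521}{64} \approx 695.64$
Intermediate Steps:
$l{\left(H,z \right)} = 24 + H z$ ($l{\left(H,z \right)} = 2 + \left(1 H z + 22\right) = 2 + \left(H z + 22\right) = 2 + \left(22 + H z\right) = 24 + H z$)
$l^{2}{\left(\frac{21 - 19}{-12 + 28},13 - -6 \right)} = \left(24 + \frac{21 - 19}{-12 + 28} \left(13 - -6\right)\right)^{2} = \left(24 + \frac{2}{16} \left(13 + 6\right)\right)^{2} = \left(24 + 2 \cdot \frac{1}{16} \cdot 19\right)^{2} = \left(24 + \frac{1}{8} \cdot 19\right)^{2} = \left(24 + \frac{19}{8}\right)^{2} = \left(\frac{211}{8}\right)^{2} = \frac{44521}{64}$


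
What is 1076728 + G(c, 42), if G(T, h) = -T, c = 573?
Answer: 1076155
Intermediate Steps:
1076728 + G(c, 42) = 1076728 - 1*573 = 1076728 - 573 = 1076155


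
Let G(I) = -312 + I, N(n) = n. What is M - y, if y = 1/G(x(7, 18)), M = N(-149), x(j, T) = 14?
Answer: -44401/298 ≈ -149.00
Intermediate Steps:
M = -149
y = -1/298 (y = 1/(-312 + 14) = 1/(-298) = -1/298 ≈ -0.0033557)
M - y = -149 - 1*(-1/298) = -149 + 1/298 = -44401/298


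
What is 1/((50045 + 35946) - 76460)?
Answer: 1/9531 ≈ 0.00010492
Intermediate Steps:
1/((50045 + 35946) - 76460) = 1/(85991 - 76460) = 1/9531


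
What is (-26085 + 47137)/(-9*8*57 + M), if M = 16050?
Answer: 10526/5973 ≈ 1.7623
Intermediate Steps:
(-26085 + 47137)/(-9*8*57 + M) = (-26085 + 47137)/(-9*8*57 + 16050) = 21052/(-72*57 + 16050) = 21052/(-4104 + 16050) = 21052/11946 = 21052*(1/11946) = 10526/5973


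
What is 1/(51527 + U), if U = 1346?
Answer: 1/52873 ≈ 1.8913e-5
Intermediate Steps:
1/(51527 + U) = 1/(51527 + 1346) = 1/52873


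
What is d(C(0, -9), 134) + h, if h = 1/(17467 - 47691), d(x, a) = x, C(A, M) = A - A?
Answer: -1/30224 ≈ -3.3086e-5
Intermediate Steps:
C(A, M) = 0
h = -1/30224 (h = 1/(-30224) = -1/30224 ≈ -3.3086e-5)
d(C(0, -9), 134) + h = 0 - 1/30224 = -1/30224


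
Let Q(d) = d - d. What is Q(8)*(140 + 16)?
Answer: 0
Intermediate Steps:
Q(d) = 0
Q(8)*(140 + 16) = 0*(140 + 16) = 0*156 = 0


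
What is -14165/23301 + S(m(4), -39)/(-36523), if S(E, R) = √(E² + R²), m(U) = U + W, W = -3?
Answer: -14165/23301 - √1522/36523 ≈ -0.60898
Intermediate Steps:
m(U) = -3 + U (m(U) = U - 3 = -3 + U)
-14165/23301 + S(m(4), -39)/(-36523) = -14165/23301 + √((-3 + 4)² + (-39)²)/(-36523) = -14165*1/23301 + √(1² + 1521)*(-1/36523) = -14165/23301 + √(1 + 1521)*(-1/36523) = -14165/23301 + √1522*(-1/36523) = -14165/23301 - √1522/36523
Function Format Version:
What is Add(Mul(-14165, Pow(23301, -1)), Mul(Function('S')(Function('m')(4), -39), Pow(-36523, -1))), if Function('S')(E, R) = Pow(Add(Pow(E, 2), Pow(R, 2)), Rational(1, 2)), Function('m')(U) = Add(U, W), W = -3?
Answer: Add(Rational(-14165, 23301), Mul(Rational(-1, 36523), Pow(1522, Rational(1, 2)))) ≈ -0.60898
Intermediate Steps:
Function('m')(U) = Add(-3, U) (Function('m')(U) = Add(U, -3) = Add(-3, U))
Add(Mul(-14165, Pow(23301, -1)), Mul(Function('S')(Function('m')(4), -39), Pow(-36523, -1))) = Add(Mul(-14165, Pow(23301, -1)), Mul(Pow(Add(Pow(Add(-3, 4), 2), Pow(-39, 2)), Rational(1, 2)), Pow(-36523, -1))) = Add(Mul(-14165, Rational(1, 23301)), Mul(Pow(Add(Pow(1, 2), 1521), Rational(1, 2)), Rational(-1, 36523))) = Add(Rational(-14165, 23301), Mul(Pow(Add(1, 1521), Rational(1, 2)), Rational(-1, 36523))) = Add(Rational(-14165, 23301), Mul(Pow(1522, Rational(1, 2)), Rational(-1, 36523))) = Add(Rational(-14165, 23301), Mul(Rational(-1, 36523), Pow(1522, Rational(1, 2))))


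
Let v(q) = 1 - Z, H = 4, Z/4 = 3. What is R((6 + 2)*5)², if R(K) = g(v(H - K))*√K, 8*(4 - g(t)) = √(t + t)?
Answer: 2505/4 - 40*I*√22 ≈ 626.25 - 187.62*I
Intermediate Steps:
Z = 12 (Z = 4*3 = 12)
v(q) = -11 (v(q) = 1 - 1*12 = 1 - 12 = -11)
g(t) = 4 - √2*√t/8 (g(t) = 4 - √(t + t)/8 = 4 - √2*√t/8)
R(K) = √K*(4 - I*√22/8) (R(K) = (4 - √2*√(-11)/8)*√K = (4 - √2*I*√11/8)*√K = (4 - I*√22/8)*√K = √K*(4 - I*√22/8))
R((6 + 2)*5)² = (√((6 + 2)*5)*(32 - I*√22)/8)² = (√(8*5)*(32 - I*√22)/8)² = (√40*(32 - I*√22)/8)² = ((2*√10)*(32 - I*√22)/8)² = (√10*(32 - I*√22)/4)² = 5*(32 - I*√22)²/8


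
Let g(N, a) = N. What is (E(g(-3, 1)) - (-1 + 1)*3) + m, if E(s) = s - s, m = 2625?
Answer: 2625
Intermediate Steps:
E(s) = 0
(E(g(-3, 1)) - (-1 + 1)*3) + m = (0 - (-1 + 1)*3) + 2625 = (0 - 0*3) + 2625 = (0 - 1*0) + 2625 = (0 + 0) + 2625 = 0 + 2625 = 2625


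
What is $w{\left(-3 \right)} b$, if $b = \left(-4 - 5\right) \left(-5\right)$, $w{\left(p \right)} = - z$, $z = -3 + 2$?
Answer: $45$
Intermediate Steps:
$z = -1$
$w{\left(p \right)} = 1$ ($w{\left(p \right)} = \left(-1\right) \left(-1\right) = 1$)
$b = 45$ ($b = \left(-9\right) \left(-5\right) = 45$)
$w{\left(-3 \right)} b = 1 \cdot 45 = 45$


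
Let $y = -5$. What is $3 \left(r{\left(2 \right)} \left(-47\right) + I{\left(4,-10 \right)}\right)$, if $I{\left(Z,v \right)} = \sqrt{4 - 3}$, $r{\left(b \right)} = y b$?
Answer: $1413$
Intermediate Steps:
$r{\left(b \right)} = - 5 b$
$I{\left(Z,v \right)} = 1$ ($I{\left(Z,v \right)} = \sqrt{1} = 1$)
$3 \left(r{\left(2 \right)} \left(-47\right) + I{\left(4,-10 \right)}\right) = 3 \left(\left(-5\right) 2 \left(-47\right) + 1\right) = 3 \left(\left(-10\right) \left(-47\right) + 1\right) = 3 \left(470 + 1\right) = 3 \cdot 471 = 1413$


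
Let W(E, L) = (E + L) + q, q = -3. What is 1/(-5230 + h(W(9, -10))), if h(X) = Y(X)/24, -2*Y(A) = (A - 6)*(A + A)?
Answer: -3/15695 ≈ -0.00019114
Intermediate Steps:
W(E, L) = -3 + E + L (W(E, L) = (E + L) - 3 = -3 + E + L)
Y(A) = -A*(-6 + A) (Y(A) = -(A - 6)*(A + A)/2 = -(-6 + A)*2*A/2 = -A*(-6 + A))
h(X) = X*(6 - X)/24 (h(X) = (X*(6 - X))/24 = (X*(6 - X))*(1/24) = X*(6 - X)/24)
1/(-5230 + h(W(9, -10))) = 1/(-5230 + (-3 + 9 - 10)*(6 - (-3 + 9 - 10))/24) = 1/(-5230 + (1/24)*(-4)*(6 - 1*(-4))) = 1/(-5230 + (1/24)*(-4)*(6 + 4)) = 1/(-5230 + (1/24)*(-4)*10) = 1/(-5230 - 5/3) = 1/(-15695/3) = -3/15695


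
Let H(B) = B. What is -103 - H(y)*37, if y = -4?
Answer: 45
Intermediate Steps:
-103 - H(y)*37 = -103 - (-4)*37 = -103 - 1*(-148) = -103 + 148 = 45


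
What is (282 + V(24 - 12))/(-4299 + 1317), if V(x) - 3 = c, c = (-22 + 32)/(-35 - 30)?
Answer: -529/5538 ≈ -0.095522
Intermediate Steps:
c = -2/13 (c = 10/(-65) = 10*(-1/65) = -2/13 ≈ -0.15385)
V(x) = 37/13 (V(x) = 3 - 2/13 = 37/13)
(282 + V(24 - 12))/(-4299 + 1317) = (282 + 37/13)/(-4299 + 1317) = (3703/13)/(-2982) = (3703/13)*(-1/2982) = -529/5538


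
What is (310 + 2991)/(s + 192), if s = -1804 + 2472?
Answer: 3301/860 ≈ 3.8384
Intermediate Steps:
s = 668
(310 + 2991)/(s + 192) = (310 + 2991)/(668 + 192) = 3301/860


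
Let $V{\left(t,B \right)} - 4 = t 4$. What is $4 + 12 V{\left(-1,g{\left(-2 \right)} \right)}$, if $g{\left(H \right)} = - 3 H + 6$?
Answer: $4$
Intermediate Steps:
$g{\left(H \right)} = 6 - 3 H$
$V{\left(t,B \right)} = 4 + 4 t$ ($V{\left(t,B \right)} = 4 + t 4 = 4 + 4 t$)
$4 + 12 V{\left(-1,g{\left(-2 \right)} \right)} = 4 + 12 \left(4 + 4 \left(-1\right)\right) = 4 + 12 \left(4 - 4\right) = 4 + 12 \cdot 0 = 4 + 0 = 4$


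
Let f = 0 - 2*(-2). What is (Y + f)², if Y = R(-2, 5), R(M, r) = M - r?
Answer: 9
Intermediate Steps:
f = 4 (f = 0 + 4 = 4)
Y = -7 (Y = -2 - 1*5 = -2 - 5 = -7)
(Y + f)² = (-7 + 4)² = (-3)² = 9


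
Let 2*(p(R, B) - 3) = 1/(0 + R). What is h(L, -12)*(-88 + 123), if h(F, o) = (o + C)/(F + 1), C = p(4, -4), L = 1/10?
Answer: -12425/44 ≈ -282.39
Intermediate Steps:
L = 1/10 (L = 1*(1/10) = 1/10 ≈ 0.10000)
p(R, B) = 3 + 1/(2*R) (p(R, B) = 3 + 1/(2*(0 + R)) = 3 + 1/(2*R))
C = 25/8 (C = 3 + (1/2)/4 = 3 + (1/2)*(1/4) = 3 + 1/8 = 25/8 ≈ 3.1250)
h(F, o) = (25/8 + o)/(1 + F) (h(F, o) = (o + 25/8)/(F + 1) = (25/8 + o)/(1 + F))
h(L, -12)*(-88 + 123) = ((25/8 - 12)/(1 + 1/10))*(-88 + 123) = (-71/8/(11/10))*35 = ((10/11)*(-71/8))*35 = -355/44*35 = -12425/44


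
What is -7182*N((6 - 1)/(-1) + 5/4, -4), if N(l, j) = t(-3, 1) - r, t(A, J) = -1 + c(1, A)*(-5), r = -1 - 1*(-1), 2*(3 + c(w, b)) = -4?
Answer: -172368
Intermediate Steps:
c(w, b) = -5 (c(w, b) = -3 + (½)*(-4) = -3 - 2 = -5)
r = 0 (r = -1 + 1 = 0)
t(A, J) = 24 (t(A, J) = -1 - 5*(-5) = -1 + 25 = 24)
N(l, j) = 24 (N(l, j) = 24 - 1*0 = 24 + 0 = 24)
-7182*N((6 - 1)/(-1) + 5/4, -4) = -7182*24 = -172368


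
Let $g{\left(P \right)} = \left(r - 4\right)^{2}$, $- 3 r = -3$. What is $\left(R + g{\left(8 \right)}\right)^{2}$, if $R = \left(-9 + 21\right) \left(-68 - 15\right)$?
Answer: $974169$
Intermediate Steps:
$R = -996$ ($R = 12 \left(-83\right) = -996$)
$r = 1$ ($r = \left(- \frac{1}{3}\right) \left(-3\right) = 1$)
$g{\left(P \right)} = 9$ ($g{\left(P \right)} = \left(1 - 4\right)^{2} = \left(-3\right)^{2} = 9$)
$\left(R + g{\left(8 \right)}\right)^{2} = \left(-996 + 9\right)^{2} = \left(-987\right)^{2} = 974169$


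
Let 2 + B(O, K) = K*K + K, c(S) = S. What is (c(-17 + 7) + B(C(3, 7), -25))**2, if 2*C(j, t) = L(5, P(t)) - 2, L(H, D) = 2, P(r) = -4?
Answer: 345744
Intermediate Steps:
C(j, t) = 0 (C(j, t) = (2 - 2)/2 = (1/2)*0 = 0)
B(O, K) = -2 + K + K**2 (B(O, K) = -2 + (K*K + K) = -2 + (K**2 + K) = -2 + (K + K**2) = -2 + K + K**2)
(c(-17 + 7) + B(C(3, 7), -25))**2 = ((-17 + 7) + (-2 - 25 + (-25)**2))**2 = (-10 + (-2 - 25 + 625))**2 = (-10 + 598)**2 = 588**2 = 345744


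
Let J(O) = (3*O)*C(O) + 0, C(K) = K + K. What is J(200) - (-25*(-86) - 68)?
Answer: 237918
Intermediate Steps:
C(K) = 2*K
J(O) = 6*O² (J(O) = (3*O)*(2*O) + 0 = 6*O² + 0 = 6*O²)
J(200) - (-25*(-86) - 68) = 6*200² - (-25*(-86) - 68) = 6*40000 - (2150 - 68) = 240000 - 1*2082 = 240000 - 2082 = 237918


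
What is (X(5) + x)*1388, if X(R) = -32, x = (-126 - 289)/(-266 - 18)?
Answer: -3009531/71 ≈ -42388.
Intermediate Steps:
x = 415/284 (x = -415/(-284) = -415*(-1/284) = 415/284 ≈ 1.4613)
(X(5) + x)*1388 = (-32 + 415/284)*1388 = -8673/284*1388 = -3009531/71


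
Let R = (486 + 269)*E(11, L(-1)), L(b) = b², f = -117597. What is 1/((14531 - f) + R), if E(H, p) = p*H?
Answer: 1/140433 ≈ 7.1208e-6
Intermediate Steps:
E(H, p) = H*p
R = 8305 (R = (486 + 269)*(11*(-1)²) = 755*(11*1) = 755*11 = 8305)
1/((14531 - f) + R) = 1/((14531 - 1*(-117597)) + 8305) = 1/((14531 + 117597) + 8305) = 1/(132128 + 8305) = 1/140433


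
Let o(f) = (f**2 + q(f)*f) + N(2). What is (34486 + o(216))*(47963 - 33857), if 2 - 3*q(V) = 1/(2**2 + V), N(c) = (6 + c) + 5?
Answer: 63073949262/55 ≈ 1.1468e+9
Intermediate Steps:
N(c) = 11 + c
q(V) = 2/3 - 1/(3*(4 + V)) (q(V) = 2/3 - 1/(3*(2**2 + V)) = 2/3 - 1/(3*(4 + V)))
o(f) = 13 + f**2 + f*(7 + 2*f)/(3*(4 + f)) (o(f) = (f**2 + ((7 + 2*f)/(3*(4 + f)))*f) + (11 + 2) = (f**2 + f*(7 + 2*f)/(3*(4 + f))) + 13 = 13 + f**2 + f*(7 + 2*f)/(3*(4 + f)))
(34486 + o(216))*(47963 - 33857) = (34486 + (156 + 3*216**3 + 14*216**2 + 46*216)/(3*(4 + 216)))*(47963 - 33857) = (34486 + (1/3)*(156 + 3*10077696 + 14*46656 + 9936)/220)*14106 = (34486 + (1/3)*(1/220)*(156 + 30233088 + 653184 + 9936))*14106 = (34486 + (1/3)*(1/220)*30896364)*14106 = (34486 + 2574697/55)*14106 = (4471427/55)*14106 = 63073949262/55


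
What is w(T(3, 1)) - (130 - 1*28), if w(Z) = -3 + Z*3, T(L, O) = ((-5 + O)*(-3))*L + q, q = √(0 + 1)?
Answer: 6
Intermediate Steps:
q = 1 (q = √1 = 1)
T(L, O) = 1 + L*(15 - 3*O) (T(L, O) = ((-5 + O)*(-3))*L + 1 = (15 - 3*O)*L + 1 = L*(15 - 3*O) + 1 = 1 + L*(15 - 3*O))
w(Z) = -3 + 3*Z
w(T(3, 1)) - (130 - 1*28) = (-3 + 3*(1 + 15*3 - 3*3*1)) - (130 - 1*28) = (-3 + 3*(1 + 45 - 9)) - (130 - 28) = (-3 + 3*37) - 1*102 = (-3 + 111) - 102 = 108 - 102 = 6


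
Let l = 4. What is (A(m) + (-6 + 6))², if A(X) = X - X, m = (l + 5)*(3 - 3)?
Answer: 0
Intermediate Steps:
m = 0 (m = (4 + 5)*(3 - 3) = 9*0 = 0)
A(X) = 0
(A(m) + (-6 + 6))² = (0 + (-6 + 6))² = (0 + 0)² = 0² = 0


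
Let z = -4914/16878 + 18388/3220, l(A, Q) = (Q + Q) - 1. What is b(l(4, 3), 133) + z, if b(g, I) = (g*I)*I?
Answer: 200292878991/2264465 ≈ 88450.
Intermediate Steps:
l(A, Q) = -1 + 2*Q (l(A, Q) = 2*Q - 1 = -1 + 2*Q)
z = 12272066/2264465 (z = -4914*1/16878 + 18388*(1/3220) = -819/2813 + 4597/805 = 12272066/2264465 ≈ 5.4194)
b(g, I) = g*I² (b(g, I) = (I*g)*I = g*I²)
b(l(4, 3), 133) + z = (-1 + 2*3)*133² + 12272066/2264465 = (-1 + 6)*17689 + 12272066/2264465 = 5*17689 + 12272066/2264465 = 88445 + 12272066/2264465 = 200292878991/2264465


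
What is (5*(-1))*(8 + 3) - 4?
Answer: -59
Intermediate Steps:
(5*(-1))*(8 + 3) - 4 = -5*11 - 4 = -55 - 4 = -59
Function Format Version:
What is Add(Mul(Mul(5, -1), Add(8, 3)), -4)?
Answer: -59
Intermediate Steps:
Add(Mul(Mul(5, -1), Add(8, 3)), -4) = Add(Mul(-5, 11), -4) = Add(-55, -4) = -59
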